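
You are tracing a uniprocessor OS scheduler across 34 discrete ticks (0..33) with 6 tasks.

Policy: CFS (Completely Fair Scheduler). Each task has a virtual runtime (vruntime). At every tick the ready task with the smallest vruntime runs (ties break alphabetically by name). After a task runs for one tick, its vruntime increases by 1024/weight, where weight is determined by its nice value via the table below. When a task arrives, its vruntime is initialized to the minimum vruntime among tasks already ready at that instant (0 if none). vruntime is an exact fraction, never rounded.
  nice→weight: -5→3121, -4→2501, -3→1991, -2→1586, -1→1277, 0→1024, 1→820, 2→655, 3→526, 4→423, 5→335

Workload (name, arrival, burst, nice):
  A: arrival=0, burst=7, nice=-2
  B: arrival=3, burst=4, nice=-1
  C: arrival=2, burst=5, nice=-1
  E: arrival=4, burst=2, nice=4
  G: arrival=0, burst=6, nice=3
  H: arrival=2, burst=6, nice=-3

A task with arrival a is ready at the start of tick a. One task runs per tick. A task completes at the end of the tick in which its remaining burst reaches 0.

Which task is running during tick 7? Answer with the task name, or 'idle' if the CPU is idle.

running at tick 7 = H

t=0: vr[A=0 G=0] → run A
t=1: vr[A=512/793 G=0] → run G
t=2: vr[A=512/793 C=512/793 G=512/263 H=512/793] → run A
t=3: vr[A=1024/793 B=512/793 C=512/793 G=512/263 H=512/793] → run B
t=4: vr[A=1024/793 B=1465856/1012661 C=512/793 E=512/793 G=512/263 H=512/793] → run C
t=5: vr[A=1024/793 B=1465856/1012661 C=1465856/1012661 E=512/793 G=512/263 H=512/793] → run E
t=6: vr[A=1024/793 B=1465856/1012661 C=1465856/1012661 E=1028608/335439 G=512/263 H=512/793] → run H
t=7: vr[A=1024/793 B=1465856/1012661 C=1465856/1012661 E=1028608/335439 G=512/263 H=1831424/1578863] → run H
t=8: vr[A=1024/793 B=1465856/1012661 C=1465856/1012661 E=1028608/335439 G=512/263 H=2643456/1578863] → run A
t=9: vr[A=1536/793 B=1465856/1012661 C=1465856/1012661 E=1028608/335439 G=512/263 H=2643456/1578863] → run B
t=10: vr[A=1536/793 B=2277888/1012661 C=1465856/1012661 E=1028608/335439 G=512/263 H=2643456/1578863] → run C
t=11: vr[A=1536/793 B=2277888/1012661 C=2277888/1012661 E=1028608/335439 G=512/263 H=2643456/1578863] → run H
t=12: vr[A=1536/793 B=2277888/1012661 C=2277888/1012661 E=1028608/335439 G=512/263 H=3455488/1578863] → run A
t=13: vr[A=2048/793 B=2277888/1012661 C=2277888/1012661 E=1028608/335439 G=512/263 H=3455488/1578863] → run G
t=14: vr[A=2048/793 B=2277888/1012661 C=2277888/1012661 E=1028608/335439 G=1024/263 H=3455488/1578863] → run H
t=15: vr[A=2048/793 B=2277888/1012661 C=2277888/1012661 E=1028608/335439 G=1024/263 H=4267520/1578863] → run B
t=16: vr[A=2048/793 B=3089920/1012661 C=2277888/1012661 E=1028608/335439 G=1024/263 H=4267520/1578863] → run C
t=17: vr[A=2048/793 B=3089920/1012661 C=3089920/1012661 E=1028608/335439 G=1024/263 H=4267520/1578863] → run A
t=18: vr[A=2560/793 B=3089920/1012661 C=3089920/1012661 E=1028608/335439 G=1024/263 H=4267520/1578863] → run H
t=19: vr[A=2560/793 B=3089920/1012661 C=3089920/1012661 E=1028608/335439 G=1024/263 H=5079552/1578863] → run B
t=20: vr[A=2560/793 C=3089920/1012661 E=1028608/335439 G=1024/263 H=5079552/1578863] → run C
t=21: vr[A=2560/793 C=3901952/1012661 E=1028608/335439 G=1024/263 H=5079552/1578863] → run E
t=22: vr[A=2560/793 C=3901952/1012661 G=1024/263 H=5079552/1578863] → run H
t=23: vr[A=2560/793 C=3901952/1012661 G=1024/263] → run A
t=24: vr[A=3072/793 C=3901952/1012661 G=1024/263] → run C
t=25: vr[A=3072/793 G=1024/263] → run A
t=26: vr[G=1024/263] → run G
t=27: vr[G=1536/263] → run G
t=28: vr[G=2048/263] → run G
t=29: vr[G=2560/263] → run G
t=30: (idle)
t=31: (idle)
t=32: (idle)
t=33: (idle)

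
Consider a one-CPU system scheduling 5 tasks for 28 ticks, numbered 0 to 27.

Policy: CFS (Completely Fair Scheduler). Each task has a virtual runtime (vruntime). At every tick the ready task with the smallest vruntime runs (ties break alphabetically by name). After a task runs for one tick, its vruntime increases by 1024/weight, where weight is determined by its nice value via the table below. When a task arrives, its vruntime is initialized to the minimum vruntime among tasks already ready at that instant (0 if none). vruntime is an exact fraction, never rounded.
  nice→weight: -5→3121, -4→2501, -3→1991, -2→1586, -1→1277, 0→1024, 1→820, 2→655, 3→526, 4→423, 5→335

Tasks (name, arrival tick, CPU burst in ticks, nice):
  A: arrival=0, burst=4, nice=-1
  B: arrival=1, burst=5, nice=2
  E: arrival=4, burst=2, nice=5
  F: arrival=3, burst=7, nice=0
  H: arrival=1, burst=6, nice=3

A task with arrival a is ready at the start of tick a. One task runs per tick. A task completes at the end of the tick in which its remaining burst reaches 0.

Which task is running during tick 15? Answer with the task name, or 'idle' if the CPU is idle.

t=0: vr[A=0] → run A
t=1: vr[A=1024/1277 B=1024/1277 H=1024/1277] → run A
t=2: vr[A=2048/1277 B=1024/1277 H=1024/1277] → run B
t=3: vr[A=2048/1277 B=1978368/836435 F=1024/1277 H=1024/1277] → run F
t=4: vr[A=2048/1277 B=1978368/836435 E=1024/1277 F=2301/1277 H=1024/1277] → run E
t=5: vr[A=2048/1277 B=1978368/836435 E=1650688/427795 F=2301/1277 H=1024/1277] → run H
t=6: vr[A=2048/1277 B=1978368/836435 E=1650688/427795 F=2301/1277 H=923136/335851] → run A
t=7: vr[A=3072/1277 B=1978368/836435 E=1650688/427795 F=2301/1277 H=923136/335851] → run F
t=8: vr[A=3072/1277 B=1978368/836435 E=1650688/427795 F=3578/1277 H=923136/335851] → run B
t=9: vr[A=3072/1277 B=3286016/836435 E=1650688/427795 F=3578/1277 H=923136/335851] → run A
t=10: vr[B=3286016/836435 E=1650688/427795 F=3578/1277 H=923136/335851] → run H
t=11: vr[B=3286016/836435 E=1650688/427795 F=3578/1277 H=1576960/335851] → run F
t=12: vr[B=3286016/836435 E=1650688/427795 F=4855/1277 H=1576960/335851] → run F
t=13: vr[B=3286016/836435 E=1650688/427795 F=6132/1277 H=1576960/335851] → run E
t=14: vr[B=3286016/836435 F=6132/1277 H=1576960/335851] → run B
t=15: vr[B=4593664/836435 F=6132/1277 H=1576960/335851] → run H
t=16: vr[B=4593664/836435 F=6132/1277 H=2230784/335851] → run F
t=17: vr[B=4593664/836435 F=7409/1277 H=2230784/335851] → run B
t=18: vr[B=5901312/836435 F=7409/1277 H=2230784/335851] → run F
t=19: vr[B=5901312/836435 F=8686/1277 H=2230784/335851] → run H
t=20: vr[B=5901312/836435 F=8686/1277 H=2884608/335851] → run F
t=21: vr[B=5901312/836435 H=2884608/335851] → run B
t=22: vr[H=2884608/335851] → run H
t=23: vr[H=3538432/335851] → run H
t=24: (idle)
t=25: (idle)
t=26: (idle)
t=27: (idle)

running at tick 15 = H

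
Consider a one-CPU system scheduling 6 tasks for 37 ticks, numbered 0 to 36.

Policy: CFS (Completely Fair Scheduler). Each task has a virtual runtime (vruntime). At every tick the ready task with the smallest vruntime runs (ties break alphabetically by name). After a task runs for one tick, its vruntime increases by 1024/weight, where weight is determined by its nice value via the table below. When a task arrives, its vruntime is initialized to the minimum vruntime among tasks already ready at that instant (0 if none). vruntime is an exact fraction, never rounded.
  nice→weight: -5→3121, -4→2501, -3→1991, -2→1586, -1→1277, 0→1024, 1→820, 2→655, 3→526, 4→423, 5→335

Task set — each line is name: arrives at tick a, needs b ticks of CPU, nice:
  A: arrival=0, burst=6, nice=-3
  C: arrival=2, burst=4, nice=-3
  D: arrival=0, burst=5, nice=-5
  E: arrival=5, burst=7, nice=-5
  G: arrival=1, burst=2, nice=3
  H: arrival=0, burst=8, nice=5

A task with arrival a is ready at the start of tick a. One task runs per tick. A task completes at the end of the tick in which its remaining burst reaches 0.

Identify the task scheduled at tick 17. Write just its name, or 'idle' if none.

t=0: vr[A=0 D=0 H=0] → run A
t=1: vr[A=1024/1991 D=0 G=0 H=0] → run D
t=2: vr[A=1024/1991 C=0 D=1024/3121 G=0 H=0] → run C
t=3: vr[A=1024/1991 C=1024/1991 D=1024/3121 G=0 H=0] → run G
t=4: vr[A=1024/1991 C=1024/1991 D=1024/3121 G=512/263 H=0] → run H
t=5: vr[A=1024/1991 C=1024/1991 D=1024/3121 E=1024/3121 G=512/263 H=1024/335] → run D
t=6: vr[A=1024/1991 C=1024/1991 D=2048/3121 E=1024/3121 G=512/263 H=1024/335] → run E
t=7: vr[A=1024/1991 C=1024/1991 D=2048/3121 E=2048/3121 G=512/263 H=1024/335] → run A
t=8: vr[A=2048/1991 C=1024/1991 D=2048/3121 E=2048/3121 G=512/263 H=1024/335] → run C
t=9: vr[A=2048/1991 C=2048/1991 D=2048/3121 E=2048/3121 G=512/263 H=1024/335] → run D
t=10: vr[A=2048/1991 C=2048/1991 D=3072/3121 E=2048/3121 G=512/263 H=1024/335] → run E
t=11: vr[A=2048/1991 C=2048/1991 D=3072/3121 E=3072/3121 G=512/263 H=1024/335] → run D
t=12: vr[A=2048/1991 C=2048/1991 D=4096/3121 E=3072/3121 G=512/263 H=1024/335] → run E
t=13: vr[A=2048/1991 C=2048/1991 D=4096/3121 E=4096/3121 G=512/263 H=1024/335] → run A
t=14: vr[A=3072/1991 C=2048/1991 D=4096/3121 E=4096/3121 G=512/263 H=1024/335] → run C
t=15: vr[A=3072/1991 C=3072/1991 D=4096/3121 E=4096/3121 G=512/263 H=1024/335] → run D
t=16: vr[A=3072/1991 C=3072/1991 E=4096/3121 G=512/263 H=1024/335] → run E
t=17: vr[A=3072/1991 C=3072/1991 E=5120/3121 G=512/263 H=1024/335] → run A
t=18: vr[A=4096/1991 C=3072/1991 E=5120/3121 G=512/263 H=1024/335] → run C
t=19: vr[A=4096/1991 E=5120/3121 G=512/263 H=1024/335] → run E
t=20: vr[A=4096/1991 E=6144/3121 G=512/263 H=1024/335] → run G
t=21: vr[A=4096/1991 E=6144/3121 H=1024/335] → run E
t=22: vr[A=4096/1991 E=7168/3121 H=1024/335] → run A
t=23: vr[A=5120/1991 E=7168/3121 H=1024/335] → run E
t=24: vr[A=5120/1991 H=1024/335] → run A
t=25: vr[H=1024/335] → run H
t=26: vr[H=2048/335] → run H
t=27: vr[H=3072/335] → run H
t=28: vr[H=4096/335] → run H
t=29: vr[H=1024/67] → run H
t=30: vr[H=6144/335] → run H
t=31: vr[H=7168/335] → run H
t=32: (idle)
t=33: (idle)
t=34: (idle)
t=35: (idle)
t=36: (idle)

running at tick 17 = A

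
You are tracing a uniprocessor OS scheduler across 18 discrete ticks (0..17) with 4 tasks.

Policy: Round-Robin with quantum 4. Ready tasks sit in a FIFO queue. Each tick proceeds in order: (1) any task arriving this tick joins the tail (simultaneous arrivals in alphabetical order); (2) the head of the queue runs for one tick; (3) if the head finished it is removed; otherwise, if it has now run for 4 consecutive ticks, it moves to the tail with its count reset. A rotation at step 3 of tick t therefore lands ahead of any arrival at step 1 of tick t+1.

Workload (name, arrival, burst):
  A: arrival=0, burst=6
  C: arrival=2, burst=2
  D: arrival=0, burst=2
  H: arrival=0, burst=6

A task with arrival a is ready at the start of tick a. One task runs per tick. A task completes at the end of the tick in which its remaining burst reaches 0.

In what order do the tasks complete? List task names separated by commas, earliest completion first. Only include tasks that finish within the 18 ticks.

t=0: queue=[A,D,H] q_used=0 → run A
t=1: queue=[A,D,H] q_used=1 → run A
t=2: queue=[A,D,H,C] q_used=2 → run A
t=3: queue=[A,D,H,C] q_used=3 → run A
t=4: queue=[D,H,C,A] q_used=0 → run D
t=5: queue=[D,H,C,A] q_used=1 → run D
t=6: queue=[H,C,A] q_used=0 → run H
t=7: queue=[H,C,A] q_used=1 → run H
t=8: queue=[H,C,A] q_used=2 → run H
t=9: queue=[H,C,A] q_used=3 → run H
t=10: queue=[C,A,H] q_used=0 → run C
t=11: queue=[C,A,H] q_used=1 → run C
t=12: queue=[A,H] q_used=0 → run A
t=13: queue=[A,H] q_used=1 → run A
t=14: queue=[H] q_used=0 → run H
t=15: queue=[H] q_used=1 → run H
t=16: (idle)
t=17: (idle)

completion order = D, C, A, H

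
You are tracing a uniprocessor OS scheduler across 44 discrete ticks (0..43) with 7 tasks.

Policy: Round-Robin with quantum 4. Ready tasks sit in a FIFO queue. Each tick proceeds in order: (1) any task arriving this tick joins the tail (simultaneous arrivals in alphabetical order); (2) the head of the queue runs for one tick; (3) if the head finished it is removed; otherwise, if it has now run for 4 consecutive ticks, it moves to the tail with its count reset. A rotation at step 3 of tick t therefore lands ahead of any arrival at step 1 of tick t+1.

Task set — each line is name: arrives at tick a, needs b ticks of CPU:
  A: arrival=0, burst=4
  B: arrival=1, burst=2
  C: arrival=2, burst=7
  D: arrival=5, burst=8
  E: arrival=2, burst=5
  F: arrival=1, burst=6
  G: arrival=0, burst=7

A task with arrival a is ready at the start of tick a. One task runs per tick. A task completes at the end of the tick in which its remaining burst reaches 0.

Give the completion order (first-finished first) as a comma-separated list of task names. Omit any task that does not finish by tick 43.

t=0: queue=[A,G] q_used=0 → run A
t=1: queue=[A,G,B,F] q_used=1 → run A
t=2: queue=[A,G,B,F,C,E] q_used=2 → run A
t=3: queue=[A,G,B,F,C,E] q_used=3 → run A
t=4: queue=[G,B,F,C,E] q_used=0 → run G
t=5: queue=[G,B,F,C,E,D] q_used=1 → run G
t=6: queue=[G,B,F,C,E,D] q_used=2 → run G
t=7: queue=[G,B,F,C,E,D] q_used=3 → run G
t=8: queue=[B,F,C,E,D,G] q_used=0 → run B
t=9: queue=[B,F,C,E,D,G] q_used=1 → run B
t=10: queue=[F,C,E,D,G] q_used=0 → run F
t=11: queue=[F,C,E,D,G] q_used=1 → run F
t=12: queue=[F,C,E,D,G] q_used=2 → run F
t=13: queue=[F,C,E,D,G] q_used=3 → run F
t=14: queue=[C,E,D,G,F] q_used=0 → run C
t=15: queue=[C,E,D,G,F] q_used=1 → run C
t=16: queue=[C,E,D,G,F] q_used=2 → run C
t=17: queue=[C,E,D,G,F] q_used=3 → run C
t=18: queue=[E,D,G,F,C] q_used=0 → run E
t=19: queue=[E,D,G,F,C] q_used=1 → run E
t=20: queue=[E,D,G,F,C] q_used=2 → run E
t=21: queue=[E,D,G,F,C] q_used=3 → run E
t=22: queue=[D,G,F,C,E] q_used=0 → run D
t=23: queue=[D,G,F,C,E] q_used=1 → run D
t=24: queue=[D,G,F,C,E] q_used=2 → run D
t=25: queue=[D,G,F,C,E] q_used=3 → run D
t=26: queue=[G,F,C,E,D] q_used=0 → run G
t=27: queue=[G,F,C,E,D] q_used=1 → run G
t=28: queue=[G,F,C,E,D] q_used=2 → run G
t=29: queue=[F,C,E,D] q_used=0 → run F
t=30: queue=[F,C,E,D] q_used=1 → run F
t=31: queue=[C,E,D] q_used=0 → run C
t=32: queue=[C,E,D] q_used=1 → run C
t=33: queue=[C,E,D] q_used=2 → run C
t=34: queue=[E,D] q_used=0 → run E
t=35: queue=[D] q_used=0 → run D
t=36: queue=[D] q_used=1 → run D
t=37: queue=[D] q_used=2 → run D
t=38: queue=[D] q_used=3 → run D
t=39: (idle)
t=40: (idle)
t=41: (idle)
t=42: (idle)
t=43: (idle)

completion order = A, B, G, F, C, E, D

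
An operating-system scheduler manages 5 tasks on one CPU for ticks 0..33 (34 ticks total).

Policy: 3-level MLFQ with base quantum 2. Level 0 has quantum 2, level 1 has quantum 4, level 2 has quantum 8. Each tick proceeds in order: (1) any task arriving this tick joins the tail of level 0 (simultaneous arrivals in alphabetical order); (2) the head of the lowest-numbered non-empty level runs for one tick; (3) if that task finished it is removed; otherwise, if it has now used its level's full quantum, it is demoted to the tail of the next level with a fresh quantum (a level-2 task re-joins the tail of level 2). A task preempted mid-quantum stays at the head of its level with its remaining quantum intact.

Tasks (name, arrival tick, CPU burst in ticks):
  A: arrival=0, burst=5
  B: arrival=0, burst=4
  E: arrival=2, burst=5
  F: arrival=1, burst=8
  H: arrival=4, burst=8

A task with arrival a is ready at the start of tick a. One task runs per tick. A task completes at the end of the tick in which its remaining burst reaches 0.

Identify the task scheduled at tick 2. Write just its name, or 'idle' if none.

t=0: L0/L1/L2 = AB/-/- → run A
t=1: L0/L1/L2 = ABF/-/- → run A
t=2: L0/L1/L2 = BFE/A/- → run B
t=3: L0/L1/L2 = BFE/A/- → run B
t=4: L0/L1/L2 = FEH/AB/- → run F
t=5: L0/L1/L2 = FEH/AB/- → run F
t=6: L0/L1/L2 = EH/ABF/- → run E
t=7: L0/L1/L2 = EH/ABF/- → run E
t=8: L0/L1/L2 = H/ABFE/- → run H
t=9: L0/L1/L2 = H/ABFE/- → run H
t=10: L0/L1/L2 = -/ABFEH/- → run A
t=11: L0/L1/L2 = -/ABFEH/- → run A
t=12: L0/L1/L2 = -/ABFEH/- → run A
t=13: L0/L1/L2 = -/BFEH/- → run B
t=14: L0/L1/L2 = -/BFEH/- → run B
t=15: L0/L1/L2 = -/FEH/- → run F
t=16: L0/L1/L2 = -/FEH/- → run F
t=17: L0/L1/L2 = -/FEH/- → run F
t=18: L0/L1/L2 = -/FEH/- → run F
t=19: L0/L1/L2 = -/EH/F → run E
t=20: L0/L1/L2 = -/EH/F → run E
t=21: L0/L1/L2 = -/EH/F → run E
t=22: L0/L1/L2 = -/H/F → run H
t=23: L0/L1/L2 = -/H/F → run H
t=24: L0/L1/L2 = -/H/F → run H
t=25: L0/L1/L2 = -/H/F → run H
t=26: L0/L1/L2 = -/-/FH → run F
t=27: L0/L1/L2 = -/-/FH → run F
t=28: L0/L1/L2 = -/-/H → run H
t=29: L0/L1/L2 = -/-/H → run H
t=30: (idle)
t=31: (idle)
t=32: (idle)
t=33: (idle)

running at tick 2 = B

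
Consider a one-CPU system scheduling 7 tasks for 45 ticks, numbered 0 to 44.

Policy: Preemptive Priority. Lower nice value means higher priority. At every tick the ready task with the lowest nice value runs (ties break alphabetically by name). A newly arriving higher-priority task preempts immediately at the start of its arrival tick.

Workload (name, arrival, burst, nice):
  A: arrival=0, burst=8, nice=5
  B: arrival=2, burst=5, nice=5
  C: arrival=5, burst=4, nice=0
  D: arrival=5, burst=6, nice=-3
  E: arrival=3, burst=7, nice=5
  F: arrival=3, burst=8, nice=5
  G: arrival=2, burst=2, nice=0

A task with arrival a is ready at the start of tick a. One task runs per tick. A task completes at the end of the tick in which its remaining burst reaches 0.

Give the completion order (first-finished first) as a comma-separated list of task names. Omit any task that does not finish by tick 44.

t=0: ready={A} → run A
t=1: ready={A} → run A
t=2: ready={A,B,G} → run G
t=3: ready={A,B,E,F,G} → run G
t=4: ready={A,B,E,F} → run A
t=5: ready={A,B,C,D,E,F} → run D
t=6: ready={A,B,C,D,E,F} → run D
t=7: ready={A,B,C,D,E,F} → run D
t=8: ready={A,B,C,D,E,F} → run D
t=9: ready={A,B,C,D,E,F} → run D
t=10: ready={A,B,C,D,E,F} → run D
t=11: ready={A,B,C,E,F} → run C
t=12: ready={A,B,C,E,F} → run C
t=13: ready={A,B,C,E,F} → run C
t=14: ready={A,B,C,E,F} → run C
t=15: ready={A,B,E,F} → run A
t=16: ready={A,B,E,F} → run A
t=17: ready={A,B,E,F} → run A
t=18: ready={A,B,E,F} → run A
t=19: ready={A,B,E,F} → run A
t=20: ready={B,E,F} → run B
t=21: ready={B,E,F} → run B
t=22: ready={B,E,F} → run B
t=23: ready={B,E,F} → run B
t=24: ready={B,E,F} → run B
t=25: ready={E,F} → run E
t=26: ready={E,F} → run E
t=27: ready={E,F} → run E
t=28: ready={E,F} → run E
t=29: ready={E,F} → run E
t=30: ready={E,F} → run E
t=31: ready={E,F} → run E
t=32: ready={F} → run F
t=33: ready={F} → run F
t=34: ready={F} → run F
t=35: ready={F} → run F
t=36: ready={F} → run F
t=37: ready={F} → run F
t=38: ready={F} → run F
t=39: ready={F} → run F
t=40: (idle)
t=41: (idle)
t=42: (idle)
t=43: (idle)
t=44: (idle)

completion order = G, D, C, A, B, E, F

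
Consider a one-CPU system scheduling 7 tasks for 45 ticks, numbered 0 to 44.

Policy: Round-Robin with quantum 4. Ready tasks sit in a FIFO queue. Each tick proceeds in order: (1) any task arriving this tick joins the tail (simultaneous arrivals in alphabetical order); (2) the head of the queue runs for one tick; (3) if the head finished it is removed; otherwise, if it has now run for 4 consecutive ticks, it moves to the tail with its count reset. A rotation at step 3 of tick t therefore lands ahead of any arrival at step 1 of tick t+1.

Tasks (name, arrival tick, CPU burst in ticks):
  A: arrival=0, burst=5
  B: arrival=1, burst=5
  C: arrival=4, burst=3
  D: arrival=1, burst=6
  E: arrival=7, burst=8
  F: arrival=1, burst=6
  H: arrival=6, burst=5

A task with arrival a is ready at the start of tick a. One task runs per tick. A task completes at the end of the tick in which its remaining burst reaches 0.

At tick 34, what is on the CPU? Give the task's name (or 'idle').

t=0: queue=[A] q_used=0 → run A
t=1: queue=[A,B,D,F] q_used=1 → run A
t=2: queue=[A,B,D,F] q_used=2 → run A
t=3: queue=[A,B,D,F] q_used=3 → run A
t=4: queue=[B,D,F,A,C] q_used=0 → run B
t=5: queue=[B,D,F,A,C] q_used=1 → run B
t=6: queue=[B,D,F,A,C,H] q_used=2 → run B
t=7: queue=[B,D,F,A,C,H,E] q_used=3 → run B
t=8: queue=[D,F,A,C,H,E,B] q_used=0 → run D
t=9: queue=[D,F,A,C,H,E,B] q_used=1 → run D
t=10: queue=[D,F,A,C,H,E,B] q_used=2 → run D
t=11: queue=[D,F,A,C,H,E,B] q_used=3 → run D
t=12: queue=[F,A,C,H,E,B,D] q_used=0 → run F
t=13: queue=[F,A,C,H,E,B,D] q_used=1 → run F
t=14: queue=[F,A,C,H,E,B,D] q_used=2 → run F
t=15: queue=[F,A,C,H,E,B,D] q_used=3 → run F
t=16: queue=[A,C,H,E,B,D,F] q_used=0 → run A
t=17: queue=[C,H,E,B,D,F] q_used=0 → run C
t=18: queue=[C,H,E,B,D,F] q_used=1 → run C
t=19: queue=[C,H,E,B,D,F] q_used=2 → run C
t=20: queue=[H,E,B,D,F] q_used=0 → run H
t=21: queue=[H,E,B,D,F] q_used=1 → run H
t=22: queue=[H,E,B,D,F] q_used=2 → run H
t=23: queue=[H,E,B,D,F] q_used=3 → run H
t=24: queue=[E,B,D,F,H] q_used=0 → run E
t=25: queue=[E,B,D,F,H] q_used=1 → run E
t=26: queue=[E,B,D,F,H] q_used=2 → run E
t=27: queue=[E,B,D,F,H] q_used=3 → run E
t=28: queue=[B,D,F,H,E] q_used=0 → run B
t=29: queue=[D,F,H,E] q_used=0 → run D
t=30: queue=[D,F,H,E] q_used=1 → run D
t=31: queue=[F,H,E] q_used=0 → run F
t=32: queue=[F,H,E] q_used=1 → run F
t=33: queue=[H,E] q_used=0 → run H
t=34: queue=[E] q_used=0 → run E
t=35: queue=[E] q_used=1 → run E
t=36: queue=[E] q_used=2 → run E
t=37: queue=[E] q_used=3 → run E
t=38: (idle)
t=39: (idle)
t=40: (idle)
t=41: (idle)
t=42: (idle)
t=43: (idle)
t=44: (idle)

running at tick 34 = E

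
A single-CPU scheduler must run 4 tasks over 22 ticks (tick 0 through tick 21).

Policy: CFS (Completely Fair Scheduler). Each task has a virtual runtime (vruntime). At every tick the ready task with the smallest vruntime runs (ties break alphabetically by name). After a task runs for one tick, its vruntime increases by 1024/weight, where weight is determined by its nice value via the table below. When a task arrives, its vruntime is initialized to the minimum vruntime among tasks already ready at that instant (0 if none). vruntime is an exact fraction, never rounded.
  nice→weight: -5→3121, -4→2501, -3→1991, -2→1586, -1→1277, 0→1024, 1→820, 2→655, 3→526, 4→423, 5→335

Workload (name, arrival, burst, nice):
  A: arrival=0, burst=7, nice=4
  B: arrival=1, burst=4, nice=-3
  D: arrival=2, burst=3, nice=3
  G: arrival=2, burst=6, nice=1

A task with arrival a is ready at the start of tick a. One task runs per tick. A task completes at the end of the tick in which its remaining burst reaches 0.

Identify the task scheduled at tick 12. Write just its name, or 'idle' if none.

running at tick 12 = G

t=0: vr[A=0] → run A
t=1: vr[A=1024/423 B=1024/423] → run A
t=2: vr[A=2048/423 B=1024/423 D=1024/423 G=1024/423] → run B
t=3: vr[A=2048/423 B=2471936/842193 D=1024/423 G=1024/423] → run D
t=4: vr[A=2048/423 B=2471936/842193 D=485888/111249 G=1024/423] → run G
t=5: vr[A=2048/423 B=2471936/842193 D=485888/111249 G=318208/86715] → run B
t=6: vr[A=2048/423 B=2905088/842193 D=485888/111249 G=318208/86715] → run B
t=7: vr[A=2048/423 B=3338240/842193 D=485888/111249 G=318208/86715] → run G
t=8: vr[A=2048/423 B=3338240/842193 D=485888/111249 G=426496/86715] → run B
t=9: vr[A=2048/423 D=485888/111249 G=426496/86715] → run D
t=10: vr[A=2048/423 D=702464/111249 G=426496/86715] → run A
t=11: vr[A=1024/141 D=702464/111249 G=426496/86715] → run G
t=12: vr[A=1024/141 D=702464/111249 G=534784/86715] → run G
t=13: vr[A=1024/141 D=702464/111249 G=643072/86715] → run D
t=14: vr[A=1024/141 G=643072/86715] → run A
t=15: vr[A=4096/423 G=643072/86715] → run G
t=16: vr[A=4096/423 G=150272/17343] → run G
t=17: vr[A=4096/423] → run A
t=18: vr[A=5120/423] → run A
t=19: vr[A=2048/141] → run A
t=20: (idle)
t=21: (idle)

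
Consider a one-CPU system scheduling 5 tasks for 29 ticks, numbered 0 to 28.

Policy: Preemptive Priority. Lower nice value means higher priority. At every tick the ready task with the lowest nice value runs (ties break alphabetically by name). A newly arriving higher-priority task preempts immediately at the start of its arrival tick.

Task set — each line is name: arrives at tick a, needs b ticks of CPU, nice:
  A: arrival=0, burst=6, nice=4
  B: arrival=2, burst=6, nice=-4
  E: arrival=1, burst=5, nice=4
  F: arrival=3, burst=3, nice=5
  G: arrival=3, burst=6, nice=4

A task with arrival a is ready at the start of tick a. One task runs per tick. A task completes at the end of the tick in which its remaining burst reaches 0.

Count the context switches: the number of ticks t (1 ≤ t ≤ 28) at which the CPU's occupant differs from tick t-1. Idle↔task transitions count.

context switches = 6

t=0: ready={A} → run A
t=1: ready={A,E} → run A
t=2: ready={A,B,E} → run B
t=3: ready={A,B,E,F,G} → run B
t=4: ready={A,B,E,F,G} → run B
t=5: ready={A,B,E,F,G} → run B
t=6: ready={A,B,E,F,G} → run B
t=7: ready={A,B,E,F,G} → run B
t=8: ready={A,E,F,G} → run A
t=9: ready={A,E,F,G} → run A
t=10: ready={A,E,F,G} → run A
t=11: ready={A,E,F,G} → run A
t=12: ready={E,F,G} → run E
t=13: ready={E,F,G} → run E
t=14: ready={E,F,G} → run E
t=15: ready={E,F,G} → run E
t=16: ready={E,F,G} → run E
t=17: ready={F,G} → run G
t=18: ready={F,G} → run G
t=19: ready={F,G} → run G
t=20: ready={F,G} → run G
t=21: ready={F,G} → run G
t=22: ready={F,G} → run G
t=23: ready={F} → run F
t=24: ready={F} → run F
t=25: ready={F} → run F
t=26: (idle)
t=27: (idle)
t=28: (idle)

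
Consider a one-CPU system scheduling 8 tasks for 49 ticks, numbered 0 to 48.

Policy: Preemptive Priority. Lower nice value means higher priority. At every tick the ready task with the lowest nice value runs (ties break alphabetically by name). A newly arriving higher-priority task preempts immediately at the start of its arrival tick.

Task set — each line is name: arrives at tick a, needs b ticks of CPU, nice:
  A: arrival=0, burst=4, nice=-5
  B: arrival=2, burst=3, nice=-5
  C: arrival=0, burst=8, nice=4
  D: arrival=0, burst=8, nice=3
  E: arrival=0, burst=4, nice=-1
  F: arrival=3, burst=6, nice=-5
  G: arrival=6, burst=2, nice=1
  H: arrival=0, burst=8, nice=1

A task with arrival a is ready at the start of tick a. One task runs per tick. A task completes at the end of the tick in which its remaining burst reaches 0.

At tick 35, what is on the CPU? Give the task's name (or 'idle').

running at tick 35 = C

t=0: ready={A,C,D,E,H} → run A
t=1: ready={A,C,D,E,H} → run A
t=2: ready={A,B,C,D,E,H} → run A
t=3: ready={A,B,C,D,E,F,H} → run A
t=4: ready={B,C,D,E,F,H} → run B
t=5: ready={B,C,D,E,F,H} → run B
t=6: ready={B,C,D,E,F,G,H} → run B
t=7: ready={C,D,E,F,G,H} → run F
t=8: ready={C,D,E,F,G,H} → run F
t=9: ready={C,D,E,F,G,H} → run F
t=10: ready={C,D,E,F,G,H} → run F
t=11: ready={C,D,E,F,G,H} → run F
t=12: ready={C,D,E,F,G,H} → run F
t=13: ready={C,D,E,G,H} → run E
t=14: ready={C,D,E,G,H} → run E
t=15: ready={C,D,E,G,H} → run E
t=16: ready={C,D,E,G,H} → run E
t=17: ready={C,D,G,H} → run G
t=18: ready={C,D,G,H} → run G
t=19: ready={C,D,H} → run H
t=20: ready={C,D,H} → run H
t=21: ready={C,D,H} → run H
t=22: ready={C,D,H} → run H
t=23: ready={C,D,H} → run H
t=24: ready={C,D,H} → run H
t=25: ready={C,D,H} → run H
t=26: ready={C,D,H} → run H
t=27: ready={C,D} → run D
t=28: ready={C,D} → run D
t=29: ready={C,D} → run D
t=30: ready={C,D} → run D
t=31: ready={C,D} → run D
t=32: ready={C,D} → run D
t=33: ready={C,D} → run D
t=34: ready={C,D} → run D
t=35: ready={C} → run C
t=36: ready={C} → run C
t=37: ready={C} → run C
t=38: ready={C} → run C
t=39: ready={C} → run C
t=40: ready={C} → run C
t=41: ready={C} → run C
t=42: ready={C} → run C
t=43: (idle)
t=44: (idle)
t=45: (idle)
t=46: (idle)
t=47: (idle)
t=48: (idle)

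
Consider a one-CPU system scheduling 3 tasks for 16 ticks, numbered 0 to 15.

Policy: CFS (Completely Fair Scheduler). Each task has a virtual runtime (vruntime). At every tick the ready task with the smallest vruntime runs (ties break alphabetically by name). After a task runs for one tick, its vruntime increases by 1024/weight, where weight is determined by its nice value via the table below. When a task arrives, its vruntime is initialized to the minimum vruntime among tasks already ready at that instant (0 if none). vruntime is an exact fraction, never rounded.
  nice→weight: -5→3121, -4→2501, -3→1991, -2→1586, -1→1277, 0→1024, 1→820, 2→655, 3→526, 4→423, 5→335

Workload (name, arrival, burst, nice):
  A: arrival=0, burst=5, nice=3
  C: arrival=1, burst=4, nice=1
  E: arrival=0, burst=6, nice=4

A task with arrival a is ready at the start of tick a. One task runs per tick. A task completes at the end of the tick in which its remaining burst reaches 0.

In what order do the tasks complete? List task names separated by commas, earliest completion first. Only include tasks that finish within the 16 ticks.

completion order = C, A, E

t=0: vr[A=0 E=0] → run A
t=1: vr[A=512/263 C=0 E=0] → run C
t=2: vr[A=512/263 C=256/205 E=0] → run E
t=3: vr[A=512/263 C=256/205 E=1024/423] → run C
t=4: vr[A=512/263 C=512/205 E=1024/423] → run A
t=5: vr[A=1024/263 C=512/205 E=1024/423] → run E
t=6: vr[A=1024/263 C=512/205 E=2048/423] → run C
t=7: vr[A=1024/263 C=768/205 E=2048/423] → run C
t=8: vr[A=1024/263 E=2048/423] → run A
t=9: vr[A=1536/263 E=2048/423] → run E
t=10: vr[A=1536/263 E=1024/141] → run A
t=11: vr[A=2048/263 E=1024/141] → run E
t=12: vr[A=2048/263 E=4096/423] → run A
t=13: vr[E=4096/423] → run E
t=14: vr[E=5120/423] → run E
t=15: (idle)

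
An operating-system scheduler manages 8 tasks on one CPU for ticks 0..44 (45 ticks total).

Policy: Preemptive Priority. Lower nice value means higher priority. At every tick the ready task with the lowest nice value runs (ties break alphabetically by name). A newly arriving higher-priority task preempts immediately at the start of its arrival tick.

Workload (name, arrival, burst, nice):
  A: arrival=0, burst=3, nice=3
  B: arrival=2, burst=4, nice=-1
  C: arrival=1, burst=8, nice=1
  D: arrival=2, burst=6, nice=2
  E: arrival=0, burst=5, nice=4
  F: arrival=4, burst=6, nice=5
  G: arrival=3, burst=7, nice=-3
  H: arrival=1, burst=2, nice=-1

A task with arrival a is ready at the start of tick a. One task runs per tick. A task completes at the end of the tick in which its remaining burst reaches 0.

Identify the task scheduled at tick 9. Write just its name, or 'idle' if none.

t=0: ready={A,E} → run A
t=1: ready={A,C,E,H} → run H
t=2: ready={A,B,C,D,E,H} → run B
t=3: ready={A,B,C,D,E,G,H} → run G
t=4: ready={A,B,C,D,E,F,G,H} → run G
t=5: ready={A,B,C,D,E,F,G,H} → run G
t=6: ready={A,B,C,D,E,F,G,H} → run G
t=7: ready={A,B,C,D,E,F,G,H} → run G
t=8: ready={A,B,C,D,E,F,G,H} → run G
t=9: ready={A,B,C,D,E,F,G,H} → run G
t=10: ready={A,B,C,D,E,F,H} → run B
t=11: ready={A,B,C,D,E,F,H} → run B
t=12: ready={A,B,C,D,E,F,H} → run B
t=13: ready={A,C,D,E,F,H} → run H
t=14: ready={A,C,D,E,F} → run C
t=15: ready={A,C,D,E,F} → run C
t=16: ready={A,C,D,E,F} → run C
t=17: ready={A,C,D,E,F} → run C
t=18: ready={A,C,D,E,F} → run C
t=19: ready={A,C,D,E,F} → run C
t=20: ready={A,C,D,E,F} → run C
t=21: ready={A,C,D,E,F} → run C
t=22: ready={A,D,E,F} → run D
t=23: ready={A,D,E,F} → run D
t=24: ready={A,D,E,F} → run D
t=25: ready={A,D,E,F} → run D
t=26: ready={A,D,E,F} → run D
t=27: ready={A,D,E,F} → run D
t=28: ready={A,E,F} → run A
t=29: ready={A,E,F} → run A
t=30: ready={E,F} → run E
t=31: ready={E,F} → run E
t=32: ready={E,F} → run E
t=33: ready={E,F} → run E
t=34: ready={E,F} → run E
t=35: ready={F} → run F
t=36: ready={F} → run F
t=37: ready={F} → run F
t=38: ready={F} → run F
t=39: ready={F} → run F
t=40: ready={F} → run F
t=41: (idle)
t=42: (idle)
t=43: (idle)
t=44: (idle)

running at tick 9 = G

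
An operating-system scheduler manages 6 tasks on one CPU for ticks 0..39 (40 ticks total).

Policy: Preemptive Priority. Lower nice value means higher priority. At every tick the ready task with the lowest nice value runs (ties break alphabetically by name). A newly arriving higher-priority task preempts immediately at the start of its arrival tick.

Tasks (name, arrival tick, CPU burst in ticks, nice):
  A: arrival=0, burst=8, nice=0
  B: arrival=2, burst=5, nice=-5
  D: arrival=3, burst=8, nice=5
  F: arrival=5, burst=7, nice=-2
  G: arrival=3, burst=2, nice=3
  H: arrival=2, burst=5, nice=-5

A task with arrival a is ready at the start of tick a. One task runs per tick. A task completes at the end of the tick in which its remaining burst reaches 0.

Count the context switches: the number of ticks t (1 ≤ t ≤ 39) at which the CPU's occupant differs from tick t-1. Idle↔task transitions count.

t=0: ready={A} → run A
t=1: ready={A} → run A
t=2: ready={A,B,H} → run B
t=3: ready={A,B,D,G,H} → run B
t=4: ready={A,B,D,G,H} → run B
t=5: ready={A,B,D,F,G,H} → run B
t=6: ready={A,B,D,F,G,H} → run B
t=7: ready={A,D,F,G,H} → run H
t=8: ready={A,D,F,G,H} → run H
t=9: ready={A,D,F,G,H} → run H
t=10: ready={A,D,F,G,H} → run H
t=11: ready={A,D,F,G,H} → run H
t=12: ready={A,D,F,G} → run F
t=13: ready={A,D,F,G} → run F
t=14: ready={A,D,F,G} → run F
t=15: ready={A,D,F,G} → run F
t=16: ready={A,D,F,G} → run F
t=17: ready={A,D,F,G} → run F
t=18: ready={A,D,F,G} → run F
t=19: ready={A,D,G} → run A
t=20: ready={A,D,G} → run A
t=21: ready={A,D,G} → run A
t=22: ready={A,D,G} → run A
t=23: ready={A,D,G} → run A
t=24: ready={A,D,G} → run A
t=25: ready={D,G} → run G
t=26: ready={D,G} → run G
t=27: ready={D} → run D
t=28: ready={D} → run D
t=29: ready={D} → run D
t=30: ready={D} → run D
t=31: ready={D} → run D
t=32: ready={D} → run D
t=33: ready={D} → run D
t=34: ready={D} → run D
t=35: (idle)
t=36: (idle)
t=37: (idle)
t=38: (idle)
t=39: (idle)

context switches = 7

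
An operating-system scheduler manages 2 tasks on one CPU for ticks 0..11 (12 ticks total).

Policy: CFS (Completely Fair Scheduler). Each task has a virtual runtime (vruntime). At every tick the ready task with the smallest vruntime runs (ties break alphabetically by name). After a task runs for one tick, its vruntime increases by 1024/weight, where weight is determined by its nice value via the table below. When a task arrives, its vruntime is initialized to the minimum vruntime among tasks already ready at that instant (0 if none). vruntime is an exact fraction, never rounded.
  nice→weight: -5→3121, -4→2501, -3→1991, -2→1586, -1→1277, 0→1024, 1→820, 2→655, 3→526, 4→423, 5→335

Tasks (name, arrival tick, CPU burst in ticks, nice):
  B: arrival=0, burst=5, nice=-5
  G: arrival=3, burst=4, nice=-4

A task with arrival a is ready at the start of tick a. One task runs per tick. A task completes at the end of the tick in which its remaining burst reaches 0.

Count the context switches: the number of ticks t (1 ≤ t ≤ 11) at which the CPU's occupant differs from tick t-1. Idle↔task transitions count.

t=0: vr[B=0] → run B
t=1: vr[B=1024/3121] → run B
t=2: vr[B=2048/3121] → run B
t=3: vr[B=3072/3121 G=3072/3121] → run B
t=4: vr[B=4096/3121 G=3072/3121] → run G
t=5: vr[B=4096/3121 G=10878976/7805621] → run B
t=6: vr[G=10878976/7805621] → run G
t=7: vr[G=14074880/7805621] → run G
t=8: vr[G=17270784/7805621] → run G
t=9: (idle)
t=10: (idle)
t=11: (idle)

context switches = 4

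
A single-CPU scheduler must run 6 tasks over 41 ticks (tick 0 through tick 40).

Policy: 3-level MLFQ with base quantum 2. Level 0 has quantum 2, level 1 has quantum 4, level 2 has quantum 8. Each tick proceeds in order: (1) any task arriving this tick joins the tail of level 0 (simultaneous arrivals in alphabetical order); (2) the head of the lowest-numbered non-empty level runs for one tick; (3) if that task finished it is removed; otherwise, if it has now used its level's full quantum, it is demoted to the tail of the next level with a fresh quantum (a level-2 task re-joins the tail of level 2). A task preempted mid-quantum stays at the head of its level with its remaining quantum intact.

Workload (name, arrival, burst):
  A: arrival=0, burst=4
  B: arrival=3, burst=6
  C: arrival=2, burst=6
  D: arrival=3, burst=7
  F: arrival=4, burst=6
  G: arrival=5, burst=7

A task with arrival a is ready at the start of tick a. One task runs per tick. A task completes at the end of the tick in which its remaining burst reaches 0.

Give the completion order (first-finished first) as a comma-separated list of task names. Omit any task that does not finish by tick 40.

completion order = A, C, B, F, D, G

t=0: L0/L1/L2 = A/-/- → run A
t=1: L0/L1/L2 = A/-/- → run A
t=2: L0/L1/L2 = C/A/- → run C
t=3: L0/L1/L2 = CBD/A/- → run C
t=4: L0/L1/L2 = BDF/AC/- → run B
t=5: L0/L1/L2 = BDFG/AC/- → run B
t=6: L0/L1/L2 = DFG/ACB/- → run D
t=7: L0/L1/L2 = DFG/ACB/- → run D
t=8: L0/L1/L2 = FG/ACBD/- → run F
t=9: L0/L1/L2 = FG/ACBD/- → run F
t=10: L0/L1/L2 = G/ACBDF/- → run G
t=11: L0/L1/L2 = G/ACBDF/- → run G
t=12: L0/L1/L2 = -/ACBDFG/- → run A
t=13: L0/L1/L2 = -/ACBDFG/- → run A
t=14: L0/L1/L2 = -/CBDFG/- → run C
t=15: L0/L1/L2 = -/CBDFG/- → run C
t=16: L0/L1/L2 = -/CBDFG/- → run C
t=17: L0/L1/L2 = -/CBDFG/- → run C
t=18: L0/L1/L2 = -/BDFG/- → run B
t=19: L0/L1/L2 = -/BDFG/- → run B
t=20: L0/L1/L2 = -/BDFG/- → run B
t=21: L0/L1/L2 = -/BDFG/- → run B
t=22: L0/L1/L2 = -/DFG/- → run D
t=23: L0/L1/L2 = -/DFG/- → run D
t=24: L0/L1/L2 = -/DFG/- → run D
t=25: L0/L1/L2 = -/DFG/- → run D
t=26: L0/L1/L2 = -/FG/D → run F
t=27: L0/L1/L2 = -/FG/D → run F
t=28: L0/L1/L2 = -/FG/D → run F
t=29: L0/L1/L2 = -/FG/D → run F
t=30: L0/L1/L2 = -/G/D → run G
t=31: L0/L1/L2 = -/G/D → run G
t=32: L0/L1/L2 = -/G/D → run G
t=33: L0/L1/L2 = -/G/D → run G
t=34: L0/L1/L2 = -/-/DG → run D
t=35: L0/L1/L2 = -/-/G → run G
t=36: (idle)
t=37: (idle)
t=38: (idle)
t=39: (idle)
t=40: (idle)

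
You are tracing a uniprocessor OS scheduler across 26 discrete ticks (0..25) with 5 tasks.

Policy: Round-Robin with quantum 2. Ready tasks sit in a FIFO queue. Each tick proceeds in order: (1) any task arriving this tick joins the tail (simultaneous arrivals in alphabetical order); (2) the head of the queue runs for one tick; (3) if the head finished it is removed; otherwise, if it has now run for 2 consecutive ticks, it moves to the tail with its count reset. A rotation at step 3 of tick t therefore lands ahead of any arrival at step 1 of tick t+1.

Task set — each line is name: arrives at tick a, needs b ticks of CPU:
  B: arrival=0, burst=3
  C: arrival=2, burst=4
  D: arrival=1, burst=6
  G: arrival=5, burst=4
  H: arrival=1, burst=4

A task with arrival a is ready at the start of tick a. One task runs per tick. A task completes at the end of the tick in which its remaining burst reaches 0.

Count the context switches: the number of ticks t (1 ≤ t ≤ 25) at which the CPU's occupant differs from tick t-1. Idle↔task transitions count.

context switches = 11

t=0: queue=[B] q_used=0 → run B
t=1: queue=[B,D,H] q_used=1 → run B
t=2: queue=[D,H,B,C] q_used=0 → run D
t=3: queue=[D,H,B,C] q_used=1 → run D
t=4: queue=[H,B,C,D] q_used=0 → run H
t=5: queue=[H,B,C,D,G] q_used=1 → run H
t=6: queue=[B,C,D,G,H] q_used=0 → run B
t=7: queue=[C,D,G,H] q_used=0 → run C
t=8: queue=[C,D,G,H] q_used=1 → run C
t=9: queue=[D,G,H,C] q_used=0 → run D
t=10: queue=[D,G,H,C] q_used=1 → run D
t=11: queue=[G,H,C,D] q_used=0 → run G
t=12: queue=[G,H,C,D] q_used=1 → run G
t=13: queue=[H,C,D,G] q_used=0 → run H
t=14: queue=[H,C,D,G] q_used=1 → run H
t=15: queue=[C,D,G] q_used=0 → run C
t=16: queue=[C,D,G] q_used=1 → run C
t=17: queue=[D,G] q_used=0 → run D
t=18: queue=[D,G] q_used=1 → run D
t=19: queue=[G] q_used=0 → run G
t=20: queue=[G] q_used=1 → run G
t=21: (idle)
t=22: (idle)
t=23: (idle)
t=24: (idle)
t=25: (idle)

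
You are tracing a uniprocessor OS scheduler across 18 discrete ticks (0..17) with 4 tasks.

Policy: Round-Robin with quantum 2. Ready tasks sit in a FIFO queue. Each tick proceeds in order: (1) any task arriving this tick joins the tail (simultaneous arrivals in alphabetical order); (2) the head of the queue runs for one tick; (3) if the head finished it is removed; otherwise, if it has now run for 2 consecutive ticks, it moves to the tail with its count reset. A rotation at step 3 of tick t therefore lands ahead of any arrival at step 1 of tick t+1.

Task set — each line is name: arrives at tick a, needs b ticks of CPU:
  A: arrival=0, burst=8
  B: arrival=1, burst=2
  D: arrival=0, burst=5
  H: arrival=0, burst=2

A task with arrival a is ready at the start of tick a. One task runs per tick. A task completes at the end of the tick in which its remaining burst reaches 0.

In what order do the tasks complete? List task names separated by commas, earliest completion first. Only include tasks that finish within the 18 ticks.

completion order = H, B, D, A

t=0: queue=[A,D,H] q_used=0 → run A
t=1: queue=[A,D,H,B] q_used=1 → run A
t=2: queue=[D,H,B,A] q_used=0 → run D
t=3: queue=[D,H,B,A] q_used=1 → run D
t=4: queue=[H,B,A,D] q_used=0 → run H
t=5: queue=[H,B,A,D] q_used=1 → run H
t=6: queue=[B,A,D] q_used=0 → run B
t=7: queue=[B,A,D] q_used=1 → run B
t=8: queue=[A,D] q_used=0 → run A
t=9: queue=[A,D] q_used=1 → run A
t=10: queue=[D,A] q_used=0 → run D
t=11: queue=[D,A] q_used=1 → run D
t=12: queue=[A,D] q_used=0 → run A
t=13: queue=[A,D] q_used=1 → run A
t=14: queue=[D,A] q_used=0 → run D
t=15: queue=[A] q_used=0 → run A
t=16: queue=[A] q_used=1 → run A
t=17: (idle)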